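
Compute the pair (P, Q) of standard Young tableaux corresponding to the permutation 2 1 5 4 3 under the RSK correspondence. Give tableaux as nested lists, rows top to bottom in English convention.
Insert each entry of the permutation into P by Schensted row insertion, recording in Q the position of each new cell.

Insert 2: appended to row 1. P = [[2]].
Insert 1: 1 bumps 2 from row 1; 2 starts row 2. P = [[1], [2]].
Insert 5: appended to row 1. P = [[1, 5], [2]].
Insert 4: 4 bumps 5 from row 1; 5 appends to row 2. P = [[1, 4], [2, 5]].
Insert 3: 3 bumps 4 from row 1; 4 bumps 5 from row 2; 5 starts row 3. P = [[1, 3], [2, 4], [5]].

So P = [[1, 3], [2, 4], [5]], Q = [[1, 3], [2, 4], [5]].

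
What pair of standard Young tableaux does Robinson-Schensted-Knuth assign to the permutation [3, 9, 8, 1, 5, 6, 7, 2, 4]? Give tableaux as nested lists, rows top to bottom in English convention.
P = [[1, 2, 4, 7], [3, 5, 6], [8], [9]], Q = [[1, 2, 6, 7], [3, 5, 9], [4], [8]]

Insert each entry of the permutation into P by Schensted row insertion, recording in Q the position of each new cell.

Insert 3: appended to row 1. P = [[3]], Q = [[1]].
Insert 9: appended to row 1. P = [[3, 9]], Q = [[1, 2]].
Insert 8: 8 bumps 9 from row 1; 9 starts row 2. P = [[3, 8], [9]], Q = [[1, 2], [3]].
Insert 1: 1 bumps 3 from row 1; 3 bumps 9 from row 2; 9 starts row 3. P = [[1, 8], [3], [9]], Q = [[1, 2], [3], [4]].
Insert 5: 5 bumps 8 from row 1; 8 appends to row 2. P = [[1, 5], [3, 8], [9]], Q = [[1, 2], [3, 5], [4]].
Insert 6: appended to row 1. P = [[1, 5, 6], [3, 8], [9]], Q = [[1, 2, 6], [3, 5], [4]].
Insert 7: appended to row 1. P = [[1, 5, 6, 7], [3, 8], [9]], Q = [[1, 2, 6, 7], [3, 5], [4]].
Insert 2: 2 bumps 5 from row 1; 5 bumps 8 from row 2; 8 bumps 9 from row 3; 9 starts row 4. P = [[1, 2, 6, 7], [3, 5], [8], [9]], Q = [[1, 2, 6, 7], [3, 5], [4], [8]].
Insert 4: 4 bumps 6 from row 1; 6 appends to row 2. P = [[1, 2, 4, 7], [3, 5, 6], [8], [9]], Q = [[1, 2, 6, 7], [3, 5, 9], [4], [8]].

So P = [[1, 2, 4, 7], [3, 5, 6], [8], [9]], Q = [[1, 2, 6, 7], [3, 5, 9], [4], [8]].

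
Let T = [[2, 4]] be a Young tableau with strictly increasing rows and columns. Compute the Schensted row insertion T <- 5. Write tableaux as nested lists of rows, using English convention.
[[2, 4, 5]]

5 is larger than every entry of row 1, so it is appended to row 1. The new tableau is [[2, 4, 5]].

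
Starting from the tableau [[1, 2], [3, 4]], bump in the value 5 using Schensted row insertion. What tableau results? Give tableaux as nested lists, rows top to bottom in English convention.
5 is larger than every entry of row 1, so it is appended to row 1. The new tableau is [[1, 2, 5], [3, 4]].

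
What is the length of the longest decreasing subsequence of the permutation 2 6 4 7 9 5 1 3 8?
3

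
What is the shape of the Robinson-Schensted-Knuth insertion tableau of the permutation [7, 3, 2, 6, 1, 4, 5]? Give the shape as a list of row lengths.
[3, 2, 1, 1]

RSK row insertion gives P = [[1, 4, 5], [2, 6], [3], [7]], which has shape [3, 2, 1, 1].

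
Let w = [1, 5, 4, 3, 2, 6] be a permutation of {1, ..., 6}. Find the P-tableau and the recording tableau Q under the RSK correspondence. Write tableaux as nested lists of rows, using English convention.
P = [[1, 2, 6], [3], [4], [5]], Q = [[1, 2, 6], [3], [4], [5]]

Insert each entry of the permutation into P by Schensted row insertion, recording in Q the position of each new cell.

Insert 1: appended to row 1. P = [[1]], Q = [[1]].
Insert 5: appended to row 1. P = [[1, 5]], Q = [[1, 2]].
Insert 4: 4 bumps 5 from row 1; 5 starts row 2. P = [[1, 4], [5]], Q = [[1, 2], [3]].
Insert 3: 3 bumps 4 from row 1; 4 bumps 5 from row 2; 5 starts row 3. P = [[1, 3], [4], [5]], Q = [[1, 2], [3], [4]].
Insert 2: 2 bumps 3 from row 1; 3 bumps 4 from row 2; 4 bumps 5 from row 3; 5 starts row 4. P = [[1, 2], [3], [4], [5]], Q = [[1, 2], [3], [4], [5]].
Insert 6: appended to row 1. P = [[1, 2, 6], [3], [4], [5]], Q = [[1, 2, 6], [3], [4], [5]].

So P = [[1, 2, 6], [3], [4], [5]], Q = [[1, 2, 6], [3], [4], [5]].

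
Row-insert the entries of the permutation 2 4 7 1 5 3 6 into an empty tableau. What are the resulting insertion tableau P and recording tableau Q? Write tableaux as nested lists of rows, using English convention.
Insert each entry of the permutation into P by Schensted row insertion, recording in Q the position of each new cell.

Insert 2: appended to row 1. P = [[2]].
Insert 4: appended to row 1. P = [[2, 4]].
Insert 7: appended to row 1. P = [[2, 4, 7]].
Insert 1: 1 bumps 2 from row 1; 2 starts row 2. P = [[1, 4, 7], [2]].
Insert 5: 5 bumps 7 from row 1; 7 appends to row 2. P = [[1, 4, 5], [2, 7]].
Insert 3: 3 bumps 4 from row 1; 4 bumps 7 from row 2; 7 starts row 3. P = [[1, 3, 5], [2, 4], [7]].
Insert 6: appended to row 1. P = [[1, 3, 5, 6], [2, 4], [7]].

So P = [[1, 3, 5, 6], [2, 4], [7]], Q = [[1, 2, 3, 7], [4, 5], [6]].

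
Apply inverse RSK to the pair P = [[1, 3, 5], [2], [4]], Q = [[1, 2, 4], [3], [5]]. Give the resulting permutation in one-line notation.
2 4 3 5 1

Reverse the RSK construction: for i from n down to 1, find the cell of Q containing i, remove the entry at that cell from P, and reverse-bump it up through P; the value ejected from row 1 is w(i).

Step i=5: Q has 5 at row 3, column 1; remove 4 from row 3 of P and reverse-bump: 4 enters row 2 and ejects 2; 2 enters row 1 and ejects 1. So w(5) = 1. P is now [[2, 3, 5], [4]].
Step i=4: Q has 4 at row 1, column 3; remove that cell from P, ejecting 5. So w(4) = 5. P is now [[2, 3], [4]].
Step i=3: Q has 3 at row 2, column 1; remove 4 from row 2 of P and reverse-bump: 4 enters row 1 and ejects 3. So w(3) = 3. P is now [[2, 4]].
Step i=2: Q has 2 at row 1, column 2; remove that cell from P, ejecting 4. So w(2) = 4. P is now [[2]].
Step i=1: Q has 1 at row 1, column 1; remove that cell from P, ejecting 2. So w(1) = 2. P is now [].

So w = 2 4 3 5 1.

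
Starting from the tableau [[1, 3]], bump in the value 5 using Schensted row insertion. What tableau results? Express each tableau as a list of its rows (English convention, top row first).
[[1, 3, 5]]

5 is larger than every entry of row 1, so it is appended to row 1. The new tableau is [[1, 3, 5]].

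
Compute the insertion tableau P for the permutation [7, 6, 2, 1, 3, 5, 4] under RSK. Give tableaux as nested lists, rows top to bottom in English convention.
Insert 7: appended to row 1. P = [[7]].
Insert 6: 6 bumps 7 from row 1; 7 starts row 2. P = [[6], [7]].
Insert 2: 2 bumps 6 from row 1; 6 bumps 7 from row 2; 7 starts row 3. P = [[2], [6], [7]].
Insert 1: 1 bumps 2 from row 1; 2 bumps 6 from row 2; 6 bumps 7 from row 3; 7 starts row 4. P = [[1], [2], [6], [7]].
Insert 3: appended to row 1. P = [[1, 3], [2], [6], [7]].
Insert 5: appended to row 1. P = [[1, 3, 5], [2], [6], [7]].
Insert 4: 4 bumps 5 from row 1; 5 appends to row 2. P = [[1, 3, 4], [2, 5], [6], [7]].

So P = [[1, 3, 4], [2, 5], [6], [7]].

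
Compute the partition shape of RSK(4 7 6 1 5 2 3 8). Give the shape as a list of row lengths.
[4, 2, 1, 1]

RSK row insertion gives P = [[1, 2, 3, 8], [4, 5], [6], [7]], which has shape [4, 2, 1, 1].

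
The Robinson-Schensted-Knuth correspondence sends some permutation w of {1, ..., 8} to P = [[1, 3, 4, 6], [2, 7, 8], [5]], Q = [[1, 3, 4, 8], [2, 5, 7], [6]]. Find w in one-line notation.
5 2 7 8 3 1 4 6

Reverse the RSK construction: for i from n down to 1, find the cell of Q containing i, remove the entry at that cell from P, and reverse-bump it up through P; the value ejected from row 1 is w(i).

Step i=8: Q has 8 at row 1, column 4; remove that cell from P, ejecting 6. So w(8) = 6. P is now [[1, 3, 4], [2, 7, 8], [5]].
Step i=7: Q has 7 at row 2, column 3; remove 8 from row 2 of P and reverse-bump: 8 enters row 1 and ejects 4. So w(7) = 4. P is now [[1, 3, 8], [2, 7], [5]].
Step i=6: Q has 6 at row 3, column 1; remove 5 from row 3 of P and reverse-bump: 5 enters row 2 and ejects 2; 2 enters row 1 and ejects 1. So w(6) = 1. P is now [[2, 3, 8], [5, 7]].
Step i=5: Q has 5 at row 2, column 2; remove 7 from row 2 of P and reverse-bump: 7 enters row 1 and ejects 3. So w(5) = 3. P is now [[2, 7, 8], [5]].
Step i=4: Q has 4 at row 1, column 3; remove that cell from P, ejecting 8. So w(4) = 8. P is now [[2, 7], [5]].
Step i=3: Q has 3 at row 1, column 2; remove that cell from P, ejecting 7. So w(3) = 7. P is now [[2], [5]].
Step i=2: Q has 2 at row 2, column 1; remove 5 from row 2 of P and reverse-bump: 5 enters row 1 and ejects 2. So w(2) = 2. P is now [[5]].
Step i=1: Q has 1 at row 1, column 1; remove that cell from P, ejecting 5. So w(1) = 5. P is now [].

So w = 5 2 7 8 3 1 4 6.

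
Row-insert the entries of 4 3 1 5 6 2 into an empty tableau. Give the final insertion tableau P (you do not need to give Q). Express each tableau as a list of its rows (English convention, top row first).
P = [[1, 2, 6], [3, 5], [4]]

After inserting 4: P = [[4]].
After inserting 3: P = [[3], [4]].
After inserting 1: P = [[1], [3], [4]].
After inserting 5: P = [[1, 5], [3], [4]].
After inserting 6: P = [[1, 5, 6], [3], [4]].
After inserting 2: P = [[1, 2, 6], [3, 5], [4]].

So P = [[1, 2, 6], [3, 5], [4]].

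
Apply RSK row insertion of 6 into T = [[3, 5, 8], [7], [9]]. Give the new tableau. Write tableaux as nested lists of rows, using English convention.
In row 1, 6 replaces 8 (the leftmost entry greater than 6); 8 is bumped to row 2. 8 is appended to row 2. The new tableau is [[3, 5, 6], [7, 8], [9]].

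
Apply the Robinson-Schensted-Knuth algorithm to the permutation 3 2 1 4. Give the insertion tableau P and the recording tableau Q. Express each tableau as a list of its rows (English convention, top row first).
Insert each entry of the permutation into P by Schensted row insertion, recording in Q the position of each new cell.

Insert 3: appended to row 1. P = [[3]].
Insert 2: 2 bumps 3 from row 1; 3 starts row 2. P = [[2], [3]].
Insert 1: 1 bumps 2 from row 1; 2 bumps 3 from row 2; 3 starts row 3. P = [[1], [2], [3]].
Insert 4: appended to row 1. P = [[1, 4], [2], [3]].

So P = [[1, 4], [2], [3]], Q = [[1, 4], [2], [3]].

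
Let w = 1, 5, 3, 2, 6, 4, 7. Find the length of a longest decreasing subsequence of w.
3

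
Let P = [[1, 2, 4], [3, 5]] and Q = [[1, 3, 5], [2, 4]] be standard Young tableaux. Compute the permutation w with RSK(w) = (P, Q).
3 1 5 2 4

Reverse RSK: for i = n, n-1, ..., 1, locate i in Q, remove the corresponding corner cell from P, and reverse-bump its entry up through P; the value ejected from row 1 is w(i).

So w = 3 1 5 2 4.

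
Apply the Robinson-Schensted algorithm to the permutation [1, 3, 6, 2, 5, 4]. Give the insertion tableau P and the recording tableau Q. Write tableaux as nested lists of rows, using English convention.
Insert each entry of the permutation into P by Schensted row insertion, recording in Q the position of each new cell.

Insert 1: appended to row 1. P = [[1]], Q = [[1]].
Insert 3: appended to row 1. P = [[1, 3]], Q = [[1, 2]].
Insert 6: appended to row 1. P = [[1, 3, 6]], Q = [[1, 2, 3]].
Insert 2: 2 bumps 3 from row 1; 3 starts row 2. P = [[1, 2, 6], [3]], Q = [[1, 2, 3], [4]].
Insert 5: 5 bumps 6 from row 1; 6 appends to row 2. P = [[1, 2, 5], [3, 6]], Q = [[1, 2, 3], [4, 5]].
Insert 4: 4 bumps 5 from row 1; 5 bumps 6 from row 2; 6 starts row 3. P = [[1, 2, 4], [3, 5], [6]], Q = [[1, 2, 3], [4, 5], [6]].

So P = [[1, 2, 4], [3, 5], [6]], Q = [[1, 2, 3], [4, 5], [6]].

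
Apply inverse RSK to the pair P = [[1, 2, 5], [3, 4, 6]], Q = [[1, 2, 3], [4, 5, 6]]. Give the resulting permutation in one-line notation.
Reverse the RSK construction: for i from n down to 1, find the cell of Q containing i, remove the entry at that cell from P, and reverse-bump it up through P; the value ejected from row 1 is w(i).

Step i=6: Q has 6 at row 2, column 3; remove 6 from row 2 of P and reverse-bump: 6 enters row 1 and ejects 5. So w(6) = 5. P is now [[1, 2, 6], [3, 4]].
Step i=5: Q has 5 at row 2, column 2; remove 4 from row 2 of P and reverse-bump: 4 enters row 1 and ejects 2. So w(5) = 2. P is now [[1, 4, 6], [3]].
Step i=4: Q has 4 at row 2, column 1; remove 3 from row 2 of P and reverse-bump: 3 enters row 1 and ejects 1. So w(4) = 1. P is now [[3, 4, 6]].
Step i=3: Q has 3 at row 1, column 3; remove that cell from P, ejecting 6. So w(3) = 6. P is now [[3, 4]].
Step i=2: Q has 2 at row 1, column 2; remove that cell from P, ejecting 4. So w(2) = 4. P is now [[3]].
Step i=1: Q has 1 at row 1, column 1; remove that cell from P, ejecting 3. So w(1) = 3. P is now [].

So w = 3 4 6 1 2 5.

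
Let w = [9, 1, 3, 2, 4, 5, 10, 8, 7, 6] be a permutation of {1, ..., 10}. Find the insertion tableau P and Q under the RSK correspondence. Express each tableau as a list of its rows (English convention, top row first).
P = [[1, 2, 4, 5, 6], [3, 7], [8, 10], [9]], Q = [[1, 3, 5, 6, 7], [2, 8], [4, 9], [10]]

Insert each entry of the permutation into P by Schensted row insertion, recording in Q the position of each new cell.

Insert 9: appended to row 1. P = [[9]].
Insert 1: 1 bumps 9 from row 1; 9 starts row 2. P = [[1], [9]].
Insert 3: appended to row 1. P = [[1, 3], [9]].
Insert 2: 2 bumps 3 from row 1; 3 bumps 9 from row 2; 9 starts row 3. P = [[1, 2], [3], [9]].
Insert 4: appended to row 1. P = [[1, 2, 4], [3], [9]].
Insert 5: appended to row 1. P = [[1, 2, 4, 5], [3], [9]].
Insert 10: appended to row 1. P = [[1, 2, 4, 5, 10], [3], [9]].
Insert 8: 8 bumps 10 from row 1; 10 appends to row 2. P = [[1, 2, 4, 5, 8], [3, 10], [9]].
Insert 7: 7 bumps 8 from row 1; 8 bumps 10 from row 2; 10 appends to row 3. P = [[1, 2, 4, 5, 7], [3, 8], [9, 10]].
Insert 6: 6 bumps 7 from row 1; 7 bumps 8 from row 2; 8 bumps 9 from row 3; 9 starts row 4. P = [[1, 2, 4, 5, 6], [3, 7], [8, 10], [9]].

So P = [[1, 2, 4, 5, 6], [3, 7], [8, 10], [9]], Q = [[1, 3, 5, 6, 7], [2, 8], [4, 9], [10]].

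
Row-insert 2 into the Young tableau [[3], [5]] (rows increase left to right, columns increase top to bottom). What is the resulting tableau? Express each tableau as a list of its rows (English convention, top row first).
[[2], [3], [5]]

In row 1, 2 replaces 3 (the leftmost entry greater than 2); 3 is bumped to row 2. In row 2, 3 replaces 5 (the leftmost entry greater than 3); 5 is bumped to row 3. 5 starts a new row 3. The new tableau is [[2], [3], [5]].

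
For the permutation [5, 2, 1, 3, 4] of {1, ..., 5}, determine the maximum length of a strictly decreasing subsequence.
3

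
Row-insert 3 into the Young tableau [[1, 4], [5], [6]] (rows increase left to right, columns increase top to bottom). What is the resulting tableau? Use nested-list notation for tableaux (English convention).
[[1, 3], [4], [5], [6]]

In row 1, 3 replaces 4 (the leftmost entry greater than 3); 4 is bumped to row 2. In row 2, 4 replaces 5 (the leftmost entry greater than 4); 5 is bumped to row 3. In row 3, 5 replaces 6 (the leftmost entry greater than 5); 6 is bumped to row 4. 6 starts a new row 4. The new tableau is [[1, 3], [4], [5], [6]].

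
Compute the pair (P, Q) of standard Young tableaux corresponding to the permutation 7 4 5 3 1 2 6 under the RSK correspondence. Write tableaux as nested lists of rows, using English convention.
P = [[1, 2, 6], [3, 5], [4], [7]], Q = [[1, 3, 7], [2, 6], [4], [5]]

Insert each entry of the permutation into P by Schensted row insertion, recording in Q the position of each new cell.

Insert 7: appended to row 1. P = [[7]].
Insert 4: 4 bumps 7 from row 1; 7 starts row 2. P = [[4], [7]].
Insert 5: appended to row 1. P = [[4, 5], [7]].
Insert 3: 3 bumps 4 from row 1; 4 bumps 7 from row 2; 7 starts row 3. P = [[3, 5], [4], [7]].
Insert 1: 1 bumps 3 from row 1; 3 bumps 4 from row 2; 4 bumps 7 from row 3; 7 starts row 4. P = [[1, 5], [3], [4], [7]].
Insert 2: 2 bumps 5 from row 1; 5 appends to row 2. P = [[1, 2], [3, 5], [4], [7]].
Insert 6: appended to row 1. P = [[1, 2, 6], [3, 5], [4], [7]].

So P = [[1, 2, 6], [3, 5], [4], [7]], Q = [[1, 3, 7], [2, 6], [4], [5]].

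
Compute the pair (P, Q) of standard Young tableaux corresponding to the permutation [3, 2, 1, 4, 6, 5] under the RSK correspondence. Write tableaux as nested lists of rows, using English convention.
P = [[1, 4, 5], [2, 6], [3]], Q = [[1, 4, 5], [2, 6], [3]]

Insert each entry of the permutation into P by Schensted row insertion, recording in Q the position of each new cell.

Insert 3: appended to row 1. P = [[3]], Q = [[1]].
Insert 2: 2 bumps 3 from row 1; 3 starts row 2. P = [[2], [3]], Q = [[1], [2]].
Insert 1: 1 bumps 2 from row 1; 2 bumps 3 from row 2; 3 starts row 3. P = [[1], [2], [3]], Q = [[1], [2], [3]].
Insert 4: appended to row 1. P = [[1, 4], [2], [3]], Q = [[1, 4], [2], [3]].
Insert 6: appended to row 1. P = [[1, 4, 6], [2], [3]], Q = [[1, 4, 5], [2], [3]].
Insert 5: 5 bumps 6 from row 1; 6 appends to row 2. P = [[1, 4, 5], [2, 6], [3]], Q = [[1, 4, 5], [2, 6], [3]].

So P = [[1, 4, 5], [2, 6], [3]], Q = [[1, 4, 5], [2, 6], [3]].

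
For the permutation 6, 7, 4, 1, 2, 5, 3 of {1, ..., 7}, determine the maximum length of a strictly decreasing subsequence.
3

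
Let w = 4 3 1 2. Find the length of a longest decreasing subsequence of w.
3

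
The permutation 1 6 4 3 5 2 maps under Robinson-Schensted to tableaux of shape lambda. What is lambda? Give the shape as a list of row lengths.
Row-insert each entry into an empty tableau.

After inserting 1: P = [[1]].
After inserting 6: P = [[1, 6]].
After inserting 4: P = [[1, 4], [6]].
After inserting 3: P = [[1, 3], [4], [6]].
After inserting 5: P = [[1, 3, 5], [4], [6]].
After inserting 2: P = [[1, 2, 5], [3], [4], [6]].

The final insertion tableau P = [[1, 2, 5], [3], [4], [6]] has shape [3, 1, 1, 1].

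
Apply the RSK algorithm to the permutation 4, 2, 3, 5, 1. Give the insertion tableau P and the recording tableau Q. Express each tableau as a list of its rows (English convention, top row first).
Insert each entry of the permutation into P by Schensted row insertion, recording in Q the position of each new cell.

After inserting 4: P = [[4]].
After inserting 2: P = [[2], [4]].
After inserting 3: P = [[2, 3], [4]].
After inserting 5: P = [[2, 3, 5], [4]].
After inserting 1: P = [[1, 3, 5], [2], [4]].

So P = [[1, 3, 5], [2], [4]], Q = [[1, 3, 4], [2], [5]].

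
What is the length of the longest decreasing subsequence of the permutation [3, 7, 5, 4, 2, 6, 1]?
5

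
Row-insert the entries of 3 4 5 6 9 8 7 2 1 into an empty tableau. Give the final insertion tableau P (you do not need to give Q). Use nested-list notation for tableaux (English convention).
P = [[1, 4, 5, 6, 7], [2], [3], [8], [9]]

Insert 3: appended to row 1. P = [[3]].
Insert 4: appended to row 1. P = [[3, 4]].
Insert 5: appended to row 1. P = [[3, 4, 5]].
Insert 6: appended to row 1. P = [[3, 4, 5, 6]].
Insert 9: appended to row 1. P = [[3, 4, 5, 6, 9]].
Insert 8: 8 bumps 9 from row 1; 9 starts row 2. P = [[3, 4, 5, 6, 8], [9]].
Insert 7: 7 bumps 8 from row 1; 8 bumps 9 from row 2; 9 starts row 3. P = [[3, 4, 5, 6, 7], [8], [9]].
Insert 2: 2 bumps 3 from row 1; 3 bumps 8 from row 2; 8 bumps 9 from row 3; 9 starts row 4. P = [[2, 4, 5, 6, 7], [3], [8], [9]].
Insert 1: 1 bumps 2 from row 1; 2 bumps 3 from row 2; 3 bumps 8 from row 3; 8 bumps 9 from row 4; 9 starts row 5. P = [[1, 4, 5, 6, 7], [2], [3], [8], [9]].

So P = [[1, 4, 5, 6, 7], [2], [3], [8], [9]].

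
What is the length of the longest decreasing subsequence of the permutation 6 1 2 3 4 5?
2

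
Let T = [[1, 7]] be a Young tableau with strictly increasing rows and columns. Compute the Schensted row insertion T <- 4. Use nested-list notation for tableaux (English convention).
In row 1, 4 replaces 7 (the leftmost entry greater than 4); 7 is bumped to row 2. 7 starts a new row 2. The new tableau is [[1, 4], [7]].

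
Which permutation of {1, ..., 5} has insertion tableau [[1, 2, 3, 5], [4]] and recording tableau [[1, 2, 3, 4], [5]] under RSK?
1 2 4 5 3

Reverse the RSK construction: for i from n down to 1, find the cell of Q containing i, remove the entry at that cell from P, and reverse-bump it up through P; the value ejected from row 1 is w(i).

Step i=5: Q has 5 at row 2, column 1; remove 4 from row 2 of P and reverse-bump: 4 enters row 1 and ejects 3. So w(5) = 3. P is now [[1, 2, 4, 5]].
Step i=4: Q has 4 at row 1, column 4; remove that cell from P, ejecting 5. So w(4) = 5. P is now [[1, 2, 4]].
Step i=3: Q has 3 at row 1, column 3; remove that cell from P, ejecting 4. So w(3) = 4. P is now [[1, 2]].
Step i=2: Q has 2 at row 1, column 2; remove that cell from P, ejecting 2. So w(2) = 2. P is now [[1]].
Step i=1: Q has 1 at row 1, column 1; remove that cell from P, ejecting 1. So w(1) = 1. P is now [].

So w = 1 2 4 5 3.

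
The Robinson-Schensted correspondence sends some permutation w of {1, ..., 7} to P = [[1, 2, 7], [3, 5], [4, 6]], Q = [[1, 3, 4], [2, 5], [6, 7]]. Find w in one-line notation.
4 3 6 7 5 1 2

Reverse the RSK construction: for i from n down to 1, find the cell of Q containing i, remove the entry at that cell from P, and reverse-bump it up through P; the value ejected from row 1 is w(i).

Step i=7: Q has 7 at row 3, column 2; remove 6 from row 3 of P and reverse-bump: 6 enters row 2 and ejects 5; 5 enters row 1 and ejects 2. So w(7) = 2. P is now [[1, 5, 7], [3, 6], [4]].
Step i=6: Q has 6 at row 3, column 1; remove 4 from row 3 of P and reverse-bump: 4 enters row 2 and ejects 3; 3 enters row 1 and ejects 1. So w(6) = 1. P is now [[3, 5, 7], [4, 6]].
Step i=5: Q has 5 at row 2, column 2; remove 6 from row 2 of P and reverse-bump: 6 enters row 1 and ejects 5. So w(5) = 5. P is now [[3, 6, 7], [4]].
Step i=4: Q has 4 at row 1, column 3; remove that cell from P, ejecting 7. So w(4) = 7. P is now [[3, 6], [4]].
Step i=3: Q has 3 at row 1, column 2; remove that cell from P, ejecting 6. So w(3) = 6. P is now [[3], [4]].
Step i=2: Q has 2 at row 2, column 1; remove 4 from row 2 of P and reverse-bump: 4 enters row 1 and ejects 3. So w(2) = 3. P is now [[4]].
Step i=1: Q has 1 at row 1, column 1; remove that cell from P, ejecting 4. So w(1) = 4. P is now [].

So w = 4 3 6 7 5 1 2.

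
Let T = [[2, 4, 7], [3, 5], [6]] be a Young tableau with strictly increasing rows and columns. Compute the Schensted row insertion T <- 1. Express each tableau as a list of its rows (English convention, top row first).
[[1, 4, 7], [2, 5], [3], [6]]

In row 1, 1 replaces 2 (the leftmost entry greater than 1); 2 is bumped to row 2. In row 2, 2 replaces 3 (the leftmost entry greater than 2); 3 is bumped to row 3. In row 3, 3 replaces 6 (the leftmost entry greater than 3); 6 is bumped to row 4. 6 starts a new row 4. The new tableau is [[1, 4, 7], [2, 5], [3], [6]].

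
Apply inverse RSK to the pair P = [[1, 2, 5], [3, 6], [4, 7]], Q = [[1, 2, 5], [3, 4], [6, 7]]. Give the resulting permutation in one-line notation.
Reverse the RSK construction: for i from n down to 1, find the cell of Q containing i, remove the entry at that cell from P, and reverse-bump it up through P; the value ejected from row 1 is w(i).

Step i=7: Q has 7 at row 3, column 2; remove 7 from row 3 of P and reverse-bump: 7 enters row 2 and ejects 6; 6 enters row 1 and ejects 5. So w(7) = 5. P is now [[1, 2, 6], [3, 7], [4]].
Step i=6: Q has 6 at row 3, column 1; remove 4 from row 3 of P and reverse-bump: 4 enters row 2 and ejects 3; 3 enters row 1 and ejects 2. So w(6) = 2. P is now [[1, 3, 6], [4, 7]].
Step i=5: Q has 5 at row 1, column 3; remove that cell from P, ejecting 6. So w(5) = 6. P is now [[1, 3], [4, 7]].
Step i=4: Q has 4 at row 2, column 2; remove 7 from row 2 of P and reverse-bump: 7 enters row 1 and ejects 3. So w(4) = 3. P is now [[1, 7], [4]].
Step i=3: Q has 3 at row 2, column 1; remove 4 from row 2 of P and reverse-bump: 4 enters row 1 and ejects 1. So w(3) = 1. P is now [[4, 7]].
Step i=2: Q has 2 at row 1, column 2; remove that cell from P, ejecting 7. So w(2) = 7. P is now [[4]].
Step i=1: Q has 1 at row 1, column 1; remove that cell from P, ejecting 4. So w(1) = 4. P is now [].

So w = 4 7 1 3 6 2 5.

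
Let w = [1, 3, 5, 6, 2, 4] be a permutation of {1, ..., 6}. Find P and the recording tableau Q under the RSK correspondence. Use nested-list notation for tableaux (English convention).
P = [[1, 2, 4, 6], [3, 5]], Q = [[1, 2, 3, 4], [5, 6]]

Insert each entry of the permutation into P by Schensted row insertion, recording in Q the position of each new cell.

After inserting 1: P = [[1]].
After inserting 3: P = [[1, 3]].
After inserting 5: P = [[1, 3, 5]].
After inserting 6: P = [[1, 3, 5, 6]].
After inserting 2: P = [[1, 2, 5, 6], [3]].
After inserting 4: P = [[1, 2, 4, 6], [3, 5]].

So P = [[1, 2, 4, 6], [3, 5]], Q = [[1, 2, 3, 4], [5, 6]].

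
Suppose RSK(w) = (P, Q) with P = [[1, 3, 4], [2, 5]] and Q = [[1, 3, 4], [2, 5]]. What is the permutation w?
Reverse the RSK construction: for i from n down to 1, find the cell of Q containing i, remove the entry at that cell from P, and reverse-bump it up through P; the value ejected from row 1 is w(i).

Step i=5: Q has 5 at row 2, column 2; remove 5 from row 2 of P and reverse-bump: 5 enters row 1 and ejects 4. So w(5) = 4. P is now [[1, 3, 5], [2]].
Step i=4: Q has 4 at row 1, column 3; remove that cell from P, ejecting 5. So w(4) = 5. P is now [[1, 3], [2]].
Step i=3: Q has 3 at row 1, column 2; remove that cell from P, ejecting 3. So w(3) = 3. P is now [[1], [2]].
Step i=2: Q has 2 at row 2, column 1; remove 2 from row 2 of P and reverse-bump: 2 enters row 1 and ejects 1. So w(2) = 1. P is now [[2]].
Step i=1: Q has 1 at row 1, column 1; remove that cell from P, ejecting 2. So w(1) = 2. P is now [].

So w = 2 1 3 5 4.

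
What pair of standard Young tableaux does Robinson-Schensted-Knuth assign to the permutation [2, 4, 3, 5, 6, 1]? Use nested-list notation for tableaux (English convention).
P = [[1, 3, 5, 6], [2], [4]], Q = [[1, 2, 4, 5], [3], [6]]

Insert each entry of the permutation into P by Schensted row insertion, recording in Q the position of each new cell.

Insert 2: appended to row 1. P = [[2]], Q = [[1]].
Insert 4: appended to row 1. P = [[2, 4]], Q = [[1, 2]].
Insert 3: 3 bumps 4 from row 1; 4 starts row 2. P = [[2, 3], [4]], Q = [[1, 2], [3]].
Insert 5: appended to row 1. P = [[2, 3, 5], [4]], Q = [[1, 2, 4], [3]].
Insert 6: appended to row 1. P = [[2, 3, 5, 6], [4]], Q = [[1, 2, 4, 5], [3]].
Insert 1: 1 bumps 2 from row 1; 2 bumps 4 from row 2; 4 starts row 3. P = [[1, 3, 5, 6], [2], [4]], Q = [[1, 2, 4, 5], [3], [6]].

So P = [[1, 3, 5, 6], [2], [4]], Q = [[1, 2, 4, 5], [3], [6]].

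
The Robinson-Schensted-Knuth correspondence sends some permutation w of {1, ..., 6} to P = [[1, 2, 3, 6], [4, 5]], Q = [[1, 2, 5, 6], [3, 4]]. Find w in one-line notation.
Reverse the RSK construction: for i from n down to 1, find the cell of Q containing i, remove the entry at that cell from P, and reverse-bump it up through P; the value ejected from row 1 is w(i).

Step i=6: Q has 6 at row 1, column 4; remove that cell from P, ejecting 6. So w(6) = 6. P is now [[1, 2, 3], [4, 5]].
Step i=5: Q has 5 at row 1, column 3; remove that cell from P, ejecting 3. So w(5) = 3. P is now [[1, 2], [4, 5]].
Step i=4: Q has 4 at row 2, column 2; remove 5 from row 2 of P and reverse-bump: 5 enters row 1 and ejects 2. So w(4) = 2. P is now [[1, 5], [4]].
Step i=3: Q has 3 at row 2, column 1; remove 4 from row 2 of P and reverse-bump: 4 enters row 1 and ejects 1. So w(3) = 1. P is now [[4, 5]].
Step i=2: Q has 2 at row 1, column 2; remove that cell from P, ejecting 5. So w(2) = 5. P is now [[4]].
Step i=1: Q has 1 at row 1, column 1; remove that cell from P, ejecting 4. So w(1) = 4. P is now [].

So w = 4 5 1 2 3 6.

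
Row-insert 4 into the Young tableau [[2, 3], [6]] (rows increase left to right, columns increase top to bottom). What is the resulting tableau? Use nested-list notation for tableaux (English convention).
4 is larger than every entry of row 1, so it is appended to row 1. The new tableau is [[2, 3, 4], [6]].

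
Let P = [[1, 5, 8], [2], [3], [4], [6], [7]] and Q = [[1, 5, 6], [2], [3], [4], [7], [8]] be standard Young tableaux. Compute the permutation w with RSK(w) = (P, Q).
Reverse RSK: for i = n, n-1, ..., 1, locate i in Q, remove the corresponding corner cell from P, and reverse-bump its entry up through P; the value ejected from row 1 is w(i).

So w = 7 6 4 3 5 8 2 1.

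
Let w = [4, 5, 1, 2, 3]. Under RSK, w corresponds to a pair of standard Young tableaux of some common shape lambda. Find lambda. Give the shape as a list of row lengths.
Row-insert each entry into an empty tableau.

After inserting 4: P = [[4]].
After inserting 5: P = [[4, 5]].
After inserting 1: P = [[1, 5], [4]].
After inserting 2: P = [[1, 2], [4, 5]].
After inserting 3: P = [[1, 2, 3], [4, 5]].

The final insertion tableau P = [[1, 2, 3], [4, 5]] has shape [3, 2].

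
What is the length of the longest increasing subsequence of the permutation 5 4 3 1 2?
2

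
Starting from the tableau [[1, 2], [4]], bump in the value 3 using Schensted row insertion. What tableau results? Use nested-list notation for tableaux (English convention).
3 is larger than every entry of row 1, so it is appended to row 1. The new tableau is [[1, 2, 3], [4]].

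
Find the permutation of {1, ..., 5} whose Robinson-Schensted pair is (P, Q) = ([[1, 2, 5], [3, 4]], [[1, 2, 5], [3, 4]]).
Reverse the RSK construction: for i from n down to 1, find the cell of Q containing i, remove the entry at that cell from P, and reverse-bump it up through P; the value ejected from row 1 is w(i).

Step i=5: Q has 5 at row 1, column 3; remove that cell from P, ejecting 5. So w(5) = 5. P is now [[1, 2], [3, 4]].
Step i=4: Q has 4 at row 2, column 2; remove 4 from row 2 of P and reverse-bump: 4 enters row 1 and ejects 2. So w(4) = 2. P is now [[1, 4], [3]].
Step i=3: Q has 3 at row 2, column 1; remove 3 from row 2 of P and reverse-bump: 3 enters row 1 and ejects 1. So w(3) = 1. P is now [[3, 4]].
Step i=2: Q has 2 at row 1, column 2; remove that cell from P, ejecting 4. So w(2) = 4. P is now [[3]].
Step i=1: Q has 1 at row 1, column 1; remove that cell from P, ejecting 3. So w(1) = 3. P is now [].

So w = 3 4 1 2 5.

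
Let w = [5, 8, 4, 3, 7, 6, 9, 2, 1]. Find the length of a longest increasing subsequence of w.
3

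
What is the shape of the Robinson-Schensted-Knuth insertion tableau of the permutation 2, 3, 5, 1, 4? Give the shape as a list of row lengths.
[3, 2]

RSK row insertion gives P = [[1, 3, 4], [2, 5]], which has shape [3, 2].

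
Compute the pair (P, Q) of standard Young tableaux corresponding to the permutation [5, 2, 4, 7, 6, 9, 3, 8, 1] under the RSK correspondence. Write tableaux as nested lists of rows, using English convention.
Insert each entry of the permutation into P by Schensted row insertion, recording in Q the position of each new cell.

Insert 5: appended to row 1. P = [[5]].
Insert 2: 2 bumps 5 from row 1; 5 starts row 2. P = [[2], [5]].
Insert 4: appended to row 1. P = [[2, 4], [5]].
Insert 7: appended to row 1. P = [[2, 4, 7], [5]].
Insert 6: 6 bumps 7 from row 1; 7 appends to row 2. P = [[2, 4, 6], [5, 7]].
Insert 9: appended to row 1. P = [[2, 4, 6, 9], [5, 7]].
Insert 3: 3 bumps 4 from row 1; 4 bumps 5 from row 2; 5 starts row 3. P = [[2, 3, 6, 9], [4, 7], [5]].
Insert 8: 8 bumps 9 from row 1; 9 appends to row 2. P = [[2, 3, 6, 8], [4, 7, 9], [5]].
Insert 1: 1 bumps 2 from row 1; 2 bumps 4 from row 2; 4 bumps 5 from row 3; 5 starts row 4. P = [[1, 3, 6, 8], [2, 7, 9], [4], [5]].

So P = [[1, 3, 6, 8], [2, 7, 9], [4], [5]], Q = [[1, 3, 4, 6], [2, 5, 8], [7], [9]].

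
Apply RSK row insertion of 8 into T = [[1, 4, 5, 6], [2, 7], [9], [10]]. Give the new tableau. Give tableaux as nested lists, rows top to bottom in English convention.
[[1, 4, 5, 6, 8], [2, 7], [9], [10]]

8 is larger than every entry of row 1, so it is appended to row 1. The new tableau is [[1, 4, 5, 6, 8], [2, 7], [9], [10]].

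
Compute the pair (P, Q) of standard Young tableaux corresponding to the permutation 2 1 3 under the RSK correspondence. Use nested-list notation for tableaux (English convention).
P = [[1, 3], [2]], Q = [[1, 3], [2]]

Insert each entry of the permutation into P by Schensted row insertion, recording in Q the position of each new cell.

Insert 2: appended to row 1. P = [[2]], Q = [[1]].
Insert 1: 1 bumps 2 from row 1; 2 starts row 2. P = [[1], [2]], Q = [[1], [2]].
Insert 3: appended to row 1. P = [[1, 3], [2]], Q = [[1, 3], [2]].

So P = [[1, 3], [2]], Q = [[1, 3], [2]].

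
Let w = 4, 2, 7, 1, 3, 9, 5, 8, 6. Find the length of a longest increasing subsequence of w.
4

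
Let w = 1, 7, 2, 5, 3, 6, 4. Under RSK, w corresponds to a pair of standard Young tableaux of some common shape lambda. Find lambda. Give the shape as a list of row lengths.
RSK row insertion gives P = [[1, 2, 3, 4], [5, 6], [7]], which has shape [4, 2, 1].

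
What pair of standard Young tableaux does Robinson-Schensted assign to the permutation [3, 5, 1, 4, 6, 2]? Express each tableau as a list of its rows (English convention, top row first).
Insert each entry of the permutation into P by Schensted row insertion, recording in Q the position of each new cell.

Insert 3: appended to row 1. P = [[3]], Q = [[1]].
Insert 5: appended to row 1. P = [[3, 5]], Q = [[1, 2]].
Insert 1: 1 bumps 3 from row 1; 3 starts row 2. P = [[1, 5], [3]], Q = [[1, 2], [3]].
Insert 4: 4 bumps 5 from row 1; 5 appends to row 2. P = [[1, 4], [3, 5]], Q = [[1, 2], [3, 4]].
Insert 6: appended to row 1. P = [[1, 4, 6], [3, 5]], Q = [[1, 2, 5], [3, 4]].
Insert 2: 2 bumps 4 from row 1; 4 bumps 5 from row 2; 5 starts row 3. P = [[1, 2, 6], [3, 4], [5]], Q = [[1, 2, 5], [3, 4], [6]].

So P = [[1, 2, 6], [3, 4], [5]], Q = [[1, 2, 5], [3, 4], [6]].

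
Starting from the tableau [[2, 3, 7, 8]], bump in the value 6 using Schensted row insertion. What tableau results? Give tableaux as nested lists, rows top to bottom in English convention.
[[2, 3, 6, 8], [7]]

In row 1, 6 replaces 7 (the leftmost entry greater than 6); 7 is bumped to row 2. 7 starts a new row 2. The new tableau is [[2, 3, 6, 8], [7]].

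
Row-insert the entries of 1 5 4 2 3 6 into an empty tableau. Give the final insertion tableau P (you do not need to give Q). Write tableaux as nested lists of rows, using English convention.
P = [[1, 2, 3, 6], [4], [5]]

Insert 1: appended to row 1. P = [[1]].
Insert 5: appended to row 1. P = [[1, 5]].
Insert 4: 4 bumps 5 from row 1; 5 starts row 2. P = [[1, 4], [5]].
Insert 2: 2 bumps 4 from row 1; 4 bumps 5 from row 2; 5 starts row 3. P = [[1, 2], [4], [5]].
Insert 3: appended to row 1. P = [[1, 2, 3], [4], [5]].
Insert 6: appended to row 1. P = [[1, 2, 3, 6], [4], [5]].

So P = [[1, 2, 3, 6], [4], [5]].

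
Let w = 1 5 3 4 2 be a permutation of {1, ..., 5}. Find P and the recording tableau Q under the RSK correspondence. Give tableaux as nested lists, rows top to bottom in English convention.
Insert each entry of the permutation into P by Schensted row insertion, recording in Q the position of each new cell.

Insert 1: appended to row 1. P = [[1]].
Insert 5: appended to row 1. P = [[1, 5]].
Insert 3: 3 bumps 5 from row 1; 5 starts row 2. P = [[1, 3], [5]].
Insert 4: appended to row 1. P = [[1, 3, 4], [5]].
Insert 2: 2 bumps 3 from row 1; 3 bumps 5 from row 2; 5 starts row 3. P = [[1, 2, 4], [3], [5]].

So P = [[1, 2, 4], [3], [5]], Q = [[1, 2, 4], [3], [5]].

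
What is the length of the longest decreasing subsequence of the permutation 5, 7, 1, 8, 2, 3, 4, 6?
2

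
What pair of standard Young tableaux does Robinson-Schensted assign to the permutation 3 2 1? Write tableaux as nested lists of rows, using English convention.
P = [[1], [2], [3]], Q = [[1], [2], [3]]

Insert each entry of the permutation into P by Schensted row insertion, recording in Q the position of each new cell.

After inserting 3: P = [[3]].
After inserting 2: P = [[2], [3]].
After inserting 1: P = [[1], [2], [3]].

So P = [[1], [2], [3]], Q = [[1], [2], [3]].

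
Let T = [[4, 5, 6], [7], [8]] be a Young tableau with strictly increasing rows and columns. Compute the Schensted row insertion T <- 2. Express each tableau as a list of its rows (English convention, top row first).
In row 1, 2 replaces 4 (the leftmost entry greater than 2); 4 is bumped to row 2. In row 2, 4 replaces 7 (the leftmost entry greater than 4); 7 is bumped to row 3. In row 3, 7 replaces 8 (the leftmost entry greater than 7); 8 is bumped to row 4. 8 starts a new row 4. The new tableau is [[2, 5, 6], [4], [7], [8]].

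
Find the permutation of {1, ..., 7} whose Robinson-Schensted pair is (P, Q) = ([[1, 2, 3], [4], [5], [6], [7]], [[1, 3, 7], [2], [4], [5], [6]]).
Reverse the RSK construction: for i from n down to 1, find the cell of Q containing i, remove the entry at that cell from P, and reverse-bump it up through P; the value ejected from row 1 is w(i).

Step i=7: Q has 7 at row 1, column 3; remove that cell from P, ejecting 3. So w(7) = 3. P is now [[1, 2], [4], [5], [6], [7]].
Step i=6: Q has 6 at row 5, column 1; remove 7 from row 5 of P and reverse-bump: 7 enters row 4 and ejects 6; 6 enters row 3 and ejects 5; 5 enters row 2 and ejects 4; 4 enters row 1 and ejects 2. So w(6) = 2. P is now [[1, 4], [5], [6], [7]].
Step i=5: Q has 5 at row 4, column 1; remove 7 from row 4 of P and reverse-bump: 7 enters row 3 and ejects 6; 6 enters row 2 and ejects 5; 5 enters row 1 and ejects 4. So w(5) = 4. P is now [[1, 5], [6], [7]].
Step i=4: Q has 4 at row 3, column 1; remove 7 from row 3 of P and reverse-bump: 7 enters row 2 and ejects 6; 6 enters row 1 and ejects 5. So w(4) = 5. P is now [[1, 6], [7]].
Step i=3: Q has 3 at row 1, column 2; remove that cell from P, ejecting 6. So w(3) = 6. P is now [[1], [7]].
Step i=2: Q has 2 at row 2, column 1; remove 7 from row 2 of P and reverse-bump: 7 enters row 1 and ejects 1. So w(2) = 1. P is now [[7]].
Step i=1: Q has 1 at row 1, column 1; remove that cell from P, ejecting 7. So w(1) = 7. P is now [].

So w = 7 1 6 5 4 2 3.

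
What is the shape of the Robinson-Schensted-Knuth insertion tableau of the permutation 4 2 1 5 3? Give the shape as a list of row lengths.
Row-insert each entry into an empty tableau.

After inserting 4: P = [[4]].
After inserting 2: P = [[2], [4]].
After inserting 1: P = [[1], [2], [4]].
After inserting 5: P = [[1, 5], [2], [4]].
After inserting 3: P = [[1, 3], [2, 5], [4]].

The final insertion tableau P = [[1, 3], [2, 5], [4]] has shape [2, 2, 1].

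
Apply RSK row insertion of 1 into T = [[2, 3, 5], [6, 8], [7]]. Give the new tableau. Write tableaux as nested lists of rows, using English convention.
[[1, 3, 5], [2, 8], [6], [7]]

In row 1, 1 replaces 2 (the leftmost entry greater than 1); 2 is bumped to row 2. In row 2, 2 replaces 6 (the leftmost entry greater than 2); 6 is bumped to row 3. In row 3, 6 replaces 7 (the leftmost entry greater than 6); 7 is bumped to row 4. 7 starts a new row 4. The new tableau is [[1, 3, 5], [2, 8], [6], [7]].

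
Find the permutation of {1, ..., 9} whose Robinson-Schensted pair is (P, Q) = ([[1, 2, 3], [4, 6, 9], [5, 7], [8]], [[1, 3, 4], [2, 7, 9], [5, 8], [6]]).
8 5 7 9 4 1 6 2 3

Reverse the RSK construction: for i from n down to 1, find the cell of Q containing i, remove the entry at that cell from P, and reverse-bump it up through P; the value ejected from row 1 is w(i).

Step i=9: Q has 9 at row 2, column 3; remove 9 from row 2 of P and reverse-bump: 9 enters row 1 and ejects 3. So w(9) = 3. P is now [[1, 2, 9], [4, 6], [5, 7], [8]].
Step i=8: Q has 8 at row 3, column 2; remove 7 from row 3 of P and reverse-bump: 7 enters row 2 and ejects 6; 6 enters row 1 and ejects 2. So w(8) = 2. P is now [[1, 6, 9], [4, 7], [5], [8]].
Step i=7: Q has 7 at row 2, column 2; remove 7 from row 2 of P and reverse-bump: 7 enters row 1 and ejects 6. So w(7) = 6. P is now [[1, 7, 9], [4], [5], [8]].
Step i=6: Q has 6 at row 4, column 1; remove 8 from row 4 of P and reverse-bump: 8 enters row 3 and ejects 5; 5 enters row 2 and ejects 4; 4 enters row 1 and ejects 1. So w(6) = 1. P is now [[4, 7, 9], [5], [8]].
Step i=5: Q has 5 at row 3, column 1; remove 8 from row 3 of P and reverse-bump: 8 enters row 2 and ejects 5; 5 enters row 1 and ejects 4. So w(5) = 4. P is now [[5, 7, 9], [8]].
Step i=4: Q has 4 at row 1, column 3; remove that cell from P, ejecting 9. So w(4) = 9. P is now [[5, 7], [8]].
Step i=3: Q has 3 at row 1, column 2; remove that cell from P, ejecting 7. So w(3) = 7. P is now [[5], [8]].
Step i=2: Q has 2 at row 2, column 1; remove 8 from row 2 of P and reverse-bump: 8 enters row 1 and ejects 5. So w(2) = 5. P is now [[8]].
Step i=1: Q has 1 at row 1, column 1; remove that cell from P, ejecting 8. So w(1) = 8. P is now [].

So w = 8 5 7 9 4 1 6 2 3.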